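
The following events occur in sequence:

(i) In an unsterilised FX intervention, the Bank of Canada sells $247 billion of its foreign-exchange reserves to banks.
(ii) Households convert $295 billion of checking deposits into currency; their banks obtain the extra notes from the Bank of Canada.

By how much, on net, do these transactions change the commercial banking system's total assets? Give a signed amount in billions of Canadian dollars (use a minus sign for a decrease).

-$295 billion

FX sale $247 billion: just an asset swap on bank balance sheets → 0.
Currency withdrawal $295 billion: bank balance sheets shrink → −$295B.
Net: 0 − 295 = -$295 billion.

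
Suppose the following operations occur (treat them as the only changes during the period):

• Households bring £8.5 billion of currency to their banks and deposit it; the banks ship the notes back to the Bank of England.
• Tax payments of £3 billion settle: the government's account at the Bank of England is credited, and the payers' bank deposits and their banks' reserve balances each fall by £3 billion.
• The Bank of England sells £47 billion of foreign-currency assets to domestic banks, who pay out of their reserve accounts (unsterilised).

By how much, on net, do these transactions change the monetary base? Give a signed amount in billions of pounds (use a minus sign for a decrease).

Currency deposit £8.5 billion: just a shift between currency and reserves — both are base money → 0.
Government account inflow £3 billion: reserves shift to a non-base liability → −£3B.
FX sale £47 billion: Bank of England balance sheet contracts → −£47B.
Net: 0 − 3 − 47 = -£50 billion.

-£50 billion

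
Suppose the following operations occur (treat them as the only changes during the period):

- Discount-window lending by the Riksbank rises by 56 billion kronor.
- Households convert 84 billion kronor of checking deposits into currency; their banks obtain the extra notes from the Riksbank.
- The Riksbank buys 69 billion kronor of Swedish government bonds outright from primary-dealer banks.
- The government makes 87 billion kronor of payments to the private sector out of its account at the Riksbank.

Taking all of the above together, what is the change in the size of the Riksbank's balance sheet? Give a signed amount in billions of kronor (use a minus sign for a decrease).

+125 billion

Riksbank balance sheet:
  Assets:      Securities +69B, Loans to banks +56B
  Liabilities: Bank reserves +128B, Currency in circulation +84B, Government deposits −87B
Change in total Riksbank assets = +125 billion.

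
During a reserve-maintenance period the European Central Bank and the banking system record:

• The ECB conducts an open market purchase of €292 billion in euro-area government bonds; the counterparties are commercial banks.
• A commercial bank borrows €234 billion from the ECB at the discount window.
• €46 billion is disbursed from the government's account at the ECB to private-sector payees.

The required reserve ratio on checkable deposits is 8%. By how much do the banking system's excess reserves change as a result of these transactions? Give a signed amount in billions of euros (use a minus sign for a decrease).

OMO purchase (from banks) €292 billion: reserves +€292B, deposits 0.
Discount-window loan €234 billion: reserves +€234B, deposits 0.
Government spending €46 billion: reserves +€46B, deposits +€46B.
Totals: Δreserves = +€572B, Δdeposits = +€46B.
Δrequired reserves = 8% × +€46B = +€3.68B.
Δexcess reserves = Δreserves − Δrequired = +€572B − (+€3.68B) = +€568.32 billion.

+€568.32 billion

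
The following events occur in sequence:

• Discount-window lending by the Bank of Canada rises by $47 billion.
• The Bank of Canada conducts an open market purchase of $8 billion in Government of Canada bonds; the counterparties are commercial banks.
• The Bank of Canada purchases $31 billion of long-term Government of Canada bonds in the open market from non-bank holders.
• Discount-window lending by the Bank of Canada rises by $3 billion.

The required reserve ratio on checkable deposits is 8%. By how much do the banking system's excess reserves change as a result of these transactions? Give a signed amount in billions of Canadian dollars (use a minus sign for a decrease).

+$86.52 billion

Discount-window loan $47 billion: reserves +$47B, deposits 0.
OMO purchase (from banks) $8 billion: reserves +$8B, deposits 0.
Asset purchase (from non-banks) $31 billion: reserves +$31B, deposits +$31B.
Discount-window loan $3 billion: reserves +$3B, deposits 0.
Totals: Δreserves = +$89B, Δdeposits = +$31B.
Δrequired reserves = 8% × +$31B = +$2.48B.
Δexcess reserves = Δreserves − Δrequired = +$89B − (+$2.48B) = +$86.52 billion.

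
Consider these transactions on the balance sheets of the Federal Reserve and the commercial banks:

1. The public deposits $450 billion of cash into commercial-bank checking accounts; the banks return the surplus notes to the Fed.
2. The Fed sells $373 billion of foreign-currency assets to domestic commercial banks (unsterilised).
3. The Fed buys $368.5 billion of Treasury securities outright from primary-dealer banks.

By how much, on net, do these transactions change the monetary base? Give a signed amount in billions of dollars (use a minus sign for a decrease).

-$4.5 billion

Currency deposit $450 billion: just a shift between currency and reserves — both are base money → 0.
FX sale $373 billion: Fed balance sheet contracts → −$373B.
OMO purchase (from banks) $368.5 billion: Fed balance sheet expands → +$368.5B.
Net: 0 − 373 + 368.5 = -$4.5 billion.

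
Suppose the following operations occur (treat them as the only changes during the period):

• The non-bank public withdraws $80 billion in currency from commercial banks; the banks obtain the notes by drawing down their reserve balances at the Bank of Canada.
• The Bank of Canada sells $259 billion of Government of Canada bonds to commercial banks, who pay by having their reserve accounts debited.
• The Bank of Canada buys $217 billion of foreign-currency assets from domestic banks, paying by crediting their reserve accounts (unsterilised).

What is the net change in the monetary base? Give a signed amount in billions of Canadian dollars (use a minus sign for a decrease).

Currency withdrawal $80 billion: just a shift between currency and reserves — both are base money → 0.
OMO sale (to banks) $259 billion: Bank of Canada balance sheet contracts → −$259B.
FX purchase $217 billion: Bank of Canada balance sheet expands → +$217B.
Net: 0 − 259 + 217 = -$42 billion.

-$42 billion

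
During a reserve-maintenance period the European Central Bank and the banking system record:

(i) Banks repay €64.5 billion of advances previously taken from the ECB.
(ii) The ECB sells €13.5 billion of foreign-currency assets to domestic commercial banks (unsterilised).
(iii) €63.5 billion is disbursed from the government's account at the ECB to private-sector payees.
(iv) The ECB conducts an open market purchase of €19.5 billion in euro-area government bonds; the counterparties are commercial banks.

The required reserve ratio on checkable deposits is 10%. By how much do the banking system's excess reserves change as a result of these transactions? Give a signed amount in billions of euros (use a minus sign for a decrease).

-€1.35 billion

Discount-window repayment €64.5 billion: reserves −€64.5B, deposits 0.
FX sale €13.5 billion: reserves −€13.5B, deposits 0.
Government spending €63.5 billion: reserves +€63.5B, deposits +€63.5B.
OMO purchase (from banks) €19.5 billion: reserves +€19.5B, deposits 0.
Totals: Δreserves = +€5B, Δdeposits = +€63.5B.
Δrequired reserves = 10% × +€63.5B = +€6.35B.
Δexcess reserves = Δreserves − Δrequired = +€5B − (+€6.35B) = -€1.35 billion.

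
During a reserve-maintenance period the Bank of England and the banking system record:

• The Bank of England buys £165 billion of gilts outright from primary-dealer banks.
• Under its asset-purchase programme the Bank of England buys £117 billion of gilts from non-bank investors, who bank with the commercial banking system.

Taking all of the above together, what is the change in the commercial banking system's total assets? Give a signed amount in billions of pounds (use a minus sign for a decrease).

+£117 billion

OMO purchase (from banks) £165 billion: just an asset swap on bank balance sheets → 0.
Asset purchase (from non-banks) £117 billion: bank balance sheets expand → +£117B.
Net: 0 + 117 = +£117 billion.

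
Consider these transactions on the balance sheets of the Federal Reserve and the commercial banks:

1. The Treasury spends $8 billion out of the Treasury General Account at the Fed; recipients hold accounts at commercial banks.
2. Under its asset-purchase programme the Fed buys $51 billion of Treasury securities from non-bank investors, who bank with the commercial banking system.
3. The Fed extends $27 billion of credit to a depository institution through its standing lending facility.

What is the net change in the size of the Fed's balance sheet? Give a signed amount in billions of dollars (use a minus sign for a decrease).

+$78 billion

Government spending $8 billion: only the composition of liabilities changes → 0.
Asset purchase (from non-banks) $51 billion: a Fed asset is acquired → +$51B.
Discount-window loan $27 billion: a Fed asset is acquired → +$27B.
Net: 0 + 51 + 27 = +$78 billion.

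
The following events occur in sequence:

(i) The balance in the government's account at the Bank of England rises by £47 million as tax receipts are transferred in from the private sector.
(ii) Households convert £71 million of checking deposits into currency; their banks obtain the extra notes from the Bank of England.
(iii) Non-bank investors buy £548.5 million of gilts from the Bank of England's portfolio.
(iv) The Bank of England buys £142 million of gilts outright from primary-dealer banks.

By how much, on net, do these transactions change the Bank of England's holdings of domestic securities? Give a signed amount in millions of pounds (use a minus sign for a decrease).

-£406.5 million

Bank of England balance sheet:
  Assets:      Securities −£406.5M
  Liabilities: Bank reserves −£524.5M, Currency in circulation +£71M, Government deposits +£47M
So the change in the Bank of England's holdings of domestic securities is -£406.5 million.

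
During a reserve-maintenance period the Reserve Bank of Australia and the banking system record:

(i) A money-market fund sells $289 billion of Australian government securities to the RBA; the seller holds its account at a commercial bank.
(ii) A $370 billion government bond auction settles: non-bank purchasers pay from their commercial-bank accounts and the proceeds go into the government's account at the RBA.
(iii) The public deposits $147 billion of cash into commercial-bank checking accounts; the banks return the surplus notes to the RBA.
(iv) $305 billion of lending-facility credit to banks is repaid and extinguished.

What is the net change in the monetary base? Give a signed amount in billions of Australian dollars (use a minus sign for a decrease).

-$386 billion

Asset purchase (from non-banks) $289 billion: RBA balance sheet expands → +$289B.
Government account inflow $370 billion: reserves shift to a non-base liability → −$370B.
Currency deposit $147 billion: just a shift between currency and reserves — both are base money → 0.
Discount-window repayment $305 billion: RBA balance sheet contracts → −$305B.
Net: 289 − 370 + 0 − 305 = -$386 billion.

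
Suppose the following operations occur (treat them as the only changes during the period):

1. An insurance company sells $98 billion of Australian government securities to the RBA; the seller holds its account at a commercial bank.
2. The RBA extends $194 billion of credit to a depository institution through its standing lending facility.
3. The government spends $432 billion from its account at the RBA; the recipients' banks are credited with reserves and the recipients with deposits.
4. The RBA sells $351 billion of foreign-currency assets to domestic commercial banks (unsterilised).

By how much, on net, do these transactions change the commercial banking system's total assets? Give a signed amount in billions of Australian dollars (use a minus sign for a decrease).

+$724 billion

Asset purchase (from non-banks) $98 billion: bank balance sheets expand → +$98B.
Discount-window loan $194 billion: bank balance sheets expand → +$194B.
Government spending $432 billion: bank balance sheets expand → +$432B.
FX sale $351 billion: just an asset swap on bank balance sheets → 0.
Net: 98 + 194 + 432 + 0 = +$724 billion.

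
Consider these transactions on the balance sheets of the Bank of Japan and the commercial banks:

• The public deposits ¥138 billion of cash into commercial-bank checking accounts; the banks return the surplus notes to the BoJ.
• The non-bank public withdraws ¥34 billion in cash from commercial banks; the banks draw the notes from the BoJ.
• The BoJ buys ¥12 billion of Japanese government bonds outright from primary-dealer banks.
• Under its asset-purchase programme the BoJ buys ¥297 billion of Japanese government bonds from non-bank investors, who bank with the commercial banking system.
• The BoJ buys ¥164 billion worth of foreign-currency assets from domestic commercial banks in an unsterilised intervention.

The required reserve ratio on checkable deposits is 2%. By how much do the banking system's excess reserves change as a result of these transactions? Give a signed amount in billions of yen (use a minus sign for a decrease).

Currency deposit ¥138 billion: reserves +¥138B, deposits +¥138B.
Currency withdrawal ¥34 billion: reserves −¥34B, deposits −¥34B.
OMO purchase (from banks) ¥12 billion: reserves +¥12B, deposits 0.
Asset purchase (from non-banks) ¥297 billion: reserves +¥297B, deposits +¥297B.
FX purchase ¥164 billion: reserves +¥164B, deposits 0.
Totals: Δreserves = +¥577B, Δdeposits = +¥401B.
Δrequired reserves = 2% × +¥401B = +¥8.02B.
Δexcess reserves = Δreserves − Δrequired = +¥577B − (+¥8.02B) = +¥568.98 billion.

+¥568.98 billion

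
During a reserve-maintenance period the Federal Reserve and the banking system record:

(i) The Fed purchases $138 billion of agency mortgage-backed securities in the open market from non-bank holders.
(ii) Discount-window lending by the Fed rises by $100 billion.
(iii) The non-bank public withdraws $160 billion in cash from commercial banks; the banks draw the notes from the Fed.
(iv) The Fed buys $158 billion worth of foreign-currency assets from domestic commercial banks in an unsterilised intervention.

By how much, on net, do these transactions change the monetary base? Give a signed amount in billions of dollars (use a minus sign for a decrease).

+$396 billion

Asset purchase (from non-banks) $138 billion: Fed balance sheet expands → +$138B.
Discount-window loan $100 billion: Fed balance sheet expands → +$100B.
Currency withdrawal $160 billion: just a shift between currency and reserves — both are base money → 0.
FX purchase $158 billion: Fed balance sheet expands → +$158B.
Net: 138 + 100 + 0 + 158 = +$396 billion.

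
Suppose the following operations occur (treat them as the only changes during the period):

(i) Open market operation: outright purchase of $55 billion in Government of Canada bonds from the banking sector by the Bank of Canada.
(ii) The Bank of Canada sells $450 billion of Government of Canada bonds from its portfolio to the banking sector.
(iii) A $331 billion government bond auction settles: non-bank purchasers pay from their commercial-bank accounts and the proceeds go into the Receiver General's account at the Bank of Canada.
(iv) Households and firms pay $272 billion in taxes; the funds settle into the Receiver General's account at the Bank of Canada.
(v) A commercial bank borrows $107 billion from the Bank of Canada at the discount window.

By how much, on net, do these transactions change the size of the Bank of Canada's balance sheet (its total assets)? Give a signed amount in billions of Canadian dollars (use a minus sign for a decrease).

OMO purchase (from banks) $55 billion: a Bank of Canada asset is acquired → +$55B.
OMO sale (to banks) $450 billion: a Bank of Canada asset is shed → −$450B.
Government account inflow $331 billion: only the composition of liabilities changes → 0.
Government account inflow $272 billion: only the composition of liabilities changes → 0.
Discount-window loan $107 billion: a Bank of Canada asset is acquired → +$107B.
Net: 55 − 450 + 0 + 0 + 107 = -$288 billion.

-$288 billion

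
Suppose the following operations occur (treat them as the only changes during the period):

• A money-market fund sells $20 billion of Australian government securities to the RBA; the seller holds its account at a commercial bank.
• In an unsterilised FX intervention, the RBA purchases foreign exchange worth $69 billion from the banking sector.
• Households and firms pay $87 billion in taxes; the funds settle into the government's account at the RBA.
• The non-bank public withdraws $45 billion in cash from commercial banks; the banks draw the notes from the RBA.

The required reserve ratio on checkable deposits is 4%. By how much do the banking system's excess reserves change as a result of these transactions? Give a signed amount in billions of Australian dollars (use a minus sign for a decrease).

-$38.52 billion

Asset purchase (from non-banks) $20 billion: reserves +$20B, deposits +$20B.
FX purchase $69 billion: reserves +$69B, deposits 0.
Government account inflow $87 billion: reserves −$87B, deposits −$87B.
Currency withdrawal $45 billion: reserves −$45B, deposits −$45B.
Totals: Δreserves = −$43B, Δdeposits = −$112B.
Δrequired reserves = 4% × −$112B = −$4.48B.
Δexcess reserves = Δreserves − Δrequired = −$43B − (−$4.48B) = -$38.52 billion.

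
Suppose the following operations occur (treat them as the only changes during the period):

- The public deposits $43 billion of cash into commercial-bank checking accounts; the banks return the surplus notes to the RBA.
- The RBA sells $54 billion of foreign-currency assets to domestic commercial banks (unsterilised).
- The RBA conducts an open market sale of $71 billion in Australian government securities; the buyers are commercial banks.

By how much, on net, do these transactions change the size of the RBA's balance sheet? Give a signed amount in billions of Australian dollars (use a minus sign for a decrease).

-$125 billion

RBA balance sheet:
  Assets:      Securities −$71B, Foreign assets −$54B
  Liabilities: Bank reserves −$82B, Currency in circulation −$43B
Commercial banking system:
  Assets:      Reserves at CB −$82B, Securities +$71B, Foreign assets +$54B
  Liabilities: Checkable deposits +$43B
Change in total RBA assets = -$125 billion.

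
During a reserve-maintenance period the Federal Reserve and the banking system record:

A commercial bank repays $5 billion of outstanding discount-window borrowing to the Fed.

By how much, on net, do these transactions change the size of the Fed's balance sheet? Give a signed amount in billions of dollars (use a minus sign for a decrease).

Discount-window repayment $5 billion: a Fed asset is shed → −$5B.

-$5 billion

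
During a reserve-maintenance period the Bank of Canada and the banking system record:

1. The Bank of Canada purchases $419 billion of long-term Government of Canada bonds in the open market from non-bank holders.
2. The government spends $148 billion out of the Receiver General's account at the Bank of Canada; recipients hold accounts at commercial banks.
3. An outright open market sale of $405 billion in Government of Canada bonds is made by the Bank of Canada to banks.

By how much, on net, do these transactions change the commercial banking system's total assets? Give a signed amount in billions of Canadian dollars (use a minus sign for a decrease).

Asset purchase (from non-banks) $419 billion: bank balance sheets expand → +$419B.
Government spending $148 billion: bank balance sheets expand → +$148B.
OMO sale (to banks) $405 billion: just an asset swap on bank balance sheets → 0.
Net: 419 + 148 + 0 = +$567 billion.

+$567 billion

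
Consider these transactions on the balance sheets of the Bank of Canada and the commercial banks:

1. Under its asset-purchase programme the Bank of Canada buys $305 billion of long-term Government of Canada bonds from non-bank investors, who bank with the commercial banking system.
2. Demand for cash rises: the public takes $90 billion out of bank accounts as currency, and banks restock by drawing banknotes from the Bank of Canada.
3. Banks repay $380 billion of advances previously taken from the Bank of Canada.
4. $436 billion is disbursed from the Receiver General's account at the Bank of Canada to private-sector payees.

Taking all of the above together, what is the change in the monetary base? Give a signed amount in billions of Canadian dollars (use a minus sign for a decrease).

+$361 billion

Bank of Canada balance sheet:
  Assets:      Securities +$305B, Loans to banks −$380B
  Liabilities: Bank reserves +$271B, Currency in circulation +$90B, Government deposits −$436B
Commercial banking system:
  Assets:      Reserves at CB +$271B
  Liabilities: Checkable deposits +$651B, Borrowings from CB −$380B
Monetary base = currency + reserves: +$90B + (+$271B) = +$361 billion.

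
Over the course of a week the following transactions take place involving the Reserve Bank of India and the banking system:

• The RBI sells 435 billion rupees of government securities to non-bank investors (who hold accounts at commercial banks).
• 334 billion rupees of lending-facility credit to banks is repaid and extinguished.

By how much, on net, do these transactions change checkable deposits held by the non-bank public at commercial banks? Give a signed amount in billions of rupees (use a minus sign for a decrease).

-435 billion

RBI balance sheet:
  Assets:      Securities −435B, Loans to banks −334B
  Liabilities: Bank reserves −769B
Commercial banking system:
  Assets:      Reserves at CB −769B
  Liabilities: Checkable deposits −435B, Borrowings from CB −334B
So the change in checkable deposits held by the non-bank public at commercial banks is -435 billion.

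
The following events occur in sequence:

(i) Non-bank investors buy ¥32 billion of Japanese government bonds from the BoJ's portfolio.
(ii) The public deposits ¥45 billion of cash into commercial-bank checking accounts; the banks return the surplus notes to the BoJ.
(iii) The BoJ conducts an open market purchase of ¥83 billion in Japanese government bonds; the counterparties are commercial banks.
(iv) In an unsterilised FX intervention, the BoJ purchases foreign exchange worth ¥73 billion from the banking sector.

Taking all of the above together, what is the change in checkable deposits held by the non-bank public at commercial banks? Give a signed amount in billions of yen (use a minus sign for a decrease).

+¥13 billion

Asset sale (to non-banks) ¥32 billion: non-bank counterparties' bank balances fall → −¥32B.
Currency deposit ¥45 billion: non-bank counterparties' bank balances rise → +¥45B.
OMO purchase (from banks) ¥83 billion: the counterparty is a bank, so public deposits are unchanged → 0.
FX purchase ¥73 billion: the counterparty is a bank, so public deposits are unchanged → 0.
Net: −32 + 45 + 0 + 0 = +¥13 billion.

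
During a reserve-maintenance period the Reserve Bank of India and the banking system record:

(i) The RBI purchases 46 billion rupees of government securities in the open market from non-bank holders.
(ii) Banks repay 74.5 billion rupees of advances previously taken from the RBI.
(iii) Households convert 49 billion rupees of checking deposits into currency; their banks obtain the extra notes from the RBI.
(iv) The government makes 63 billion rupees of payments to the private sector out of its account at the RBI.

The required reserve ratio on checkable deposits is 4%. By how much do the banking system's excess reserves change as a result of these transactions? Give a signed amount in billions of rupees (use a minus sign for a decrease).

Asset purchase (from non-banks) 46 billion rupees: reserves +46B, deposits +46B.
Discount-window repayment 74.5 billion rupees: reserves −74.5B, deposits 0.
Currency withdrawal 49 billion rupees: reserves −49B, deposits −49B.
Government spending 63 billion rupees: reserves +63B, deposits +63B.
Totals: Δreserves = −14.5B, Δdeposits = +60B.
Δrequired reserves = 4% × +60B = +2.4B.
Δexcess reserves = Δreserves − Δrequired = −14.5B − (+2.4B) = -16.9 billion.

-16.9 billion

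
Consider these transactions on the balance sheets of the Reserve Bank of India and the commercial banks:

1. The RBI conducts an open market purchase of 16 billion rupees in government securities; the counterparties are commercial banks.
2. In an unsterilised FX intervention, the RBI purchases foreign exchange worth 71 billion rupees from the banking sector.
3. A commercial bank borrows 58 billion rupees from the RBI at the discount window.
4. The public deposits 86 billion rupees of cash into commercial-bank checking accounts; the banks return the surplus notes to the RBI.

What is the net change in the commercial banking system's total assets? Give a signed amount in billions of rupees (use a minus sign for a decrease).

+144 billion

RBI balance sheet:
  Assets:      Securities +16B, Loans to banks +58B, Foreign assets +71B
  Liabilities: Bank reserves +231B, Currency in circulation −86B
Commercial banking system:
  Assets:      Reserves at CB +231B, Securities −16B, Foreign assets −71B
  Liabilities: Checkable deposits +86B, Borrowings from CB +58B
Change in total bank assets = +144 billion.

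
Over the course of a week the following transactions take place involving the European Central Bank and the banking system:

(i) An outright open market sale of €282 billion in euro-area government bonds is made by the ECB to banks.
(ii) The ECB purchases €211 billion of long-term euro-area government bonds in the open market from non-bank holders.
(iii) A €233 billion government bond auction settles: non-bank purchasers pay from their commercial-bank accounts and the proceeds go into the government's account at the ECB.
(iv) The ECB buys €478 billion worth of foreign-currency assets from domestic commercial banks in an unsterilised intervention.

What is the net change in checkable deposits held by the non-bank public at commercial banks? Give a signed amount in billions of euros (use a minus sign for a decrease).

-€22 billion

ECB balance sheet:
  Assets:      Securities −€71B, Foreign assets +€478B
  Liabilities: Bank reserves +€174B, Government deposits +€233B
Commercial banking system:
  Assets:      Reserves at CB +€174B, Securities +€282B, Foreign assets −€478B
  Liabilities: Checkable deposits −€22B
So the change in checkable deposits held by the non-bank public at commercial banks is -€22 billion.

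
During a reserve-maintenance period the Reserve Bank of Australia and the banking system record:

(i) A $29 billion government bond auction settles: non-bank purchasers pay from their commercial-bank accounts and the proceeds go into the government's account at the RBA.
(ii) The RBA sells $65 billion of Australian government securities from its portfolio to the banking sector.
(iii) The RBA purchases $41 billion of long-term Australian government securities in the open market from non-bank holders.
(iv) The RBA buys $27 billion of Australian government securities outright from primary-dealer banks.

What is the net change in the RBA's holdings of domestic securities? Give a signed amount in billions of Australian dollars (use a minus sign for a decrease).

Government account inflow $29 billion: the RBA's securities portfolio is untouched → 0.
OMO sale (to banks) $65 billion: securities removed from the RBA's portfolio → −$65B.
Asset purchase (from non-banks) $41 billion: securities added to the RBA's portfolio → +$41B.
OMO purchase (from banks) $27 billion: securities added to the RBA's portfolio → +$27B.
Net: 0 − 65 + 41 + 27 = +$3 billion.

+$3 billion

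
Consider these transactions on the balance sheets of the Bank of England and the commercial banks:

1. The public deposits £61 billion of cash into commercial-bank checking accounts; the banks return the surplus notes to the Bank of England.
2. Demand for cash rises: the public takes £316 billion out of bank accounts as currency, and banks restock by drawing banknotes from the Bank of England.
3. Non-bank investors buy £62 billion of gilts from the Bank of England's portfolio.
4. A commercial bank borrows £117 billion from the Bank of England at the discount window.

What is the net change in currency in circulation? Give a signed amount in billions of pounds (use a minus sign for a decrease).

+£255 billion

Bank of England balance sheet:
  Assets:      Securities −£62B, Loans to banks +£117B
  Liabilities: Bank reserves −£200B, Currency in circulation +£255B
So the change in currency in circulation is +£255 billion.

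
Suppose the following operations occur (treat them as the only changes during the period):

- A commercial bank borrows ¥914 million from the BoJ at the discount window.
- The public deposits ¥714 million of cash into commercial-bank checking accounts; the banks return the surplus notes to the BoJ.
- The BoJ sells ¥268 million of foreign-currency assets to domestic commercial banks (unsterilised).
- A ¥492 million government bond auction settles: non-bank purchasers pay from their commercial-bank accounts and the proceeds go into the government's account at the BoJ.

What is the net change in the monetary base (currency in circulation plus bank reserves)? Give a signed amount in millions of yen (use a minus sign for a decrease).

Discount-window loan ¥914 million: BoJ balance sheet expands → +¥914M.
Currency deposit ¥714 million: just a shift between currency and reserves — both are base money → 0.
FX sale ¥268 million: BoJ balance sheet contracts → −¥268M.
Government account inflow ¥492 million: reserves shift to a non-base liability → −¥492M.
Net: 914 + 0 − 268 − 492 = +¥154 million.

+¥154 million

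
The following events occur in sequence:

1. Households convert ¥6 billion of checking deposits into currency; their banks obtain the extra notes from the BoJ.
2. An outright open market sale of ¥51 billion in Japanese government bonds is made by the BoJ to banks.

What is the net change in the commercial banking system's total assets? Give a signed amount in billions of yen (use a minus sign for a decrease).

-¥6 billion

Currency withdrawal ¥6 billion: bank balance sheets shrink → −¥6B.
OMO sale (to banks) ¥51 billion: just an asset swap on bank balance sheets → 0.
Net: −6 + 0 = -¥6 billion.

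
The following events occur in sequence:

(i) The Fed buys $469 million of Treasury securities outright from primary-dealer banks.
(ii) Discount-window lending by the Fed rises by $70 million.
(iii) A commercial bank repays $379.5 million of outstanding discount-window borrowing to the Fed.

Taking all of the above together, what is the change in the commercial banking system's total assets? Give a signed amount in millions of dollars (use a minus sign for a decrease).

Fed balance sheet:
  Assets:      Securities +$469M, Loans to banks −$309.5M
  Liabilities: Bank reserves +$159.5M
Commercial banking system:
  Assets:      Reserves at CB +$159.5M, Securities −$469M
  Liabilities: Borrowings from CB −$309.5M
Change in total bank assets = -$309.5 million.

-$309.5 million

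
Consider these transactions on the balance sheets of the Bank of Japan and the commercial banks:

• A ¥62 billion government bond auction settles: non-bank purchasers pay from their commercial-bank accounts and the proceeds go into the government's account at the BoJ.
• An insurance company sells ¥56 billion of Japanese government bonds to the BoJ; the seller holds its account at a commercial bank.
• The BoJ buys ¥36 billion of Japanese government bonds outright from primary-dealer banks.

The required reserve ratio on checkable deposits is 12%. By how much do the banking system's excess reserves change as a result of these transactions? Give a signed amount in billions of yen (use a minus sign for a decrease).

Government account inflow ¥62 billion: reserves −¥62B, deposits −¥62B.
Asset purchase (from non-banks) ¥56 billion: reserves +¥56B, deposits +¥56B.
OMO purchase (from banks) ¥36 billion: reserves +¥36B, deposits 0.
Totals: Δreserves = +¥30B, Δdeposits = −¥6B.
Δrequired reserves = 12% × −¥6B = −¥0.72B.
Δexcess reserves = Δreserves − Δrequired = +¥30B − (−¥0.72B) = +¥30.72 billion.

+¥30.72 billion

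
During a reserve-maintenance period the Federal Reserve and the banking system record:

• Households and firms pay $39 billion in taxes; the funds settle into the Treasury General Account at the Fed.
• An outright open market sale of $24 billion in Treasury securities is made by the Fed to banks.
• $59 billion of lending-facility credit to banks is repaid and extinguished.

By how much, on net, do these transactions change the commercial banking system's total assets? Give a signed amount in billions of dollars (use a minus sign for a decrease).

-$98 billion

Government account inflow $39 billion: bank balance sheets shrink → −$39B.
OMO sale (to banks) $24 billion: just an asset swap on bank balance sheets → 0.
Discount-window repayment $59 billion: bank balance sheets shrink → −$59B.
Net: −39 + 0 − 59 = -$98 billion.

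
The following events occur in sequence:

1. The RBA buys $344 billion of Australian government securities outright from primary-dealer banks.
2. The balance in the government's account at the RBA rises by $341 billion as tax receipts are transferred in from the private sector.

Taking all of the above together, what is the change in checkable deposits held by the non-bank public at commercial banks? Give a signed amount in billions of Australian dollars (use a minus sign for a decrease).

OMO purchase (from banks) $344 billion: the counterparty is a bank, so public deposits are unchanged → 0.
Government account inflow $341 billion: non-bank counterparties' bank balances fall → −$341B.
Net: 0 − 341 = -$341 billion.

-$341 billion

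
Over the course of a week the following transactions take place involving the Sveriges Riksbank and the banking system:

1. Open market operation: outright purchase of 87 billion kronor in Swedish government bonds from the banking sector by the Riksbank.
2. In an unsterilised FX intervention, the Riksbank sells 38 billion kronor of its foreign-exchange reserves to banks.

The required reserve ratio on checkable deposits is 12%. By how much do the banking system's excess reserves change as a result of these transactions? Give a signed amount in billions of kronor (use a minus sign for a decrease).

OMO purchase (from banks) 87 billion kronor: reserves +87B, deposits 0.
FX sale 38 billion kronor: reserves −38B, deposits 0.
Totals: Δreserves = +49B, Δdeposits = 0.
Δrequired reserves = 12% × 0 = 0.
Δexcess reserves = Δreserves − Δrequired = +49B − (0) = +49 billion.

+49 billion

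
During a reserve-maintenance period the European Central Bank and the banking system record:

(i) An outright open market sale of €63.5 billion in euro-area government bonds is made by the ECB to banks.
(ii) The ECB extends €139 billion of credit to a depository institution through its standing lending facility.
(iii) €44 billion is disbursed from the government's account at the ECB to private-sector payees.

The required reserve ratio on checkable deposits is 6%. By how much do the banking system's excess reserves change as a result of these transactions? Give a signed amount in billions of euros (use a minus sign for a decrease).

+€116.86 billion

OMO sale (to banks) €63.5 billion: reserves −€63.5B, deposits 0.
Discount-window loan €139 billion: reserves +€139B, deposits 0.
Government spending €44 billion: reserves +€44B, deposits +€44B.
Totals: Δreserves = +€119.5B, Δdeposits = +€44B.
Δrequired reserves = 6% × +€44B = +€2.64B.
Δexcess reserves = Δreserves − Δrequired = +€119.5B − (+€2.64B) = +€116.86 billion.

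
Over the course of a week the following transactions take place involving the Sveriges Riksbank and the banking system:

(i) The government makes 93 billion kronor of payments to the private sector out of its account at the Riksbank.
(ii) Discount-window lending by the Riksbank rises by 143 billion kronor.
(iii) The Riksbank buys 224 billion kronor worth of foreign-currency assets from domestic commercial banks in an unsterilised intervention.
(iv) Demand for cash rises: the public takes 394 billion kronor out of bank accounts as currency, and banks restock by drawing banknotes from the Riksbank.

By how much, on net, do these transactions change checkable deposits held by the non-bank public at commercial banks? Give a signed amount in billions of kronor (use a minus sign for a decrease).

Government spending 93 billion kronor: non-bank counterparties' bank balances rise → +93B.
Discount-window loan 143 billion kronor: the counterparty is a bank, so public deposits are unchanged → 0.
FX purchase 224 billion kronor: the counterparty is a bank, so public deposits are unchanged → 0.
Currency withdrawal 394 billion kronor: non-bank counterparties' bank balances fall → −394B.
Net: 93 + 0 + 0 − 394 = -301 billion.

-301 billion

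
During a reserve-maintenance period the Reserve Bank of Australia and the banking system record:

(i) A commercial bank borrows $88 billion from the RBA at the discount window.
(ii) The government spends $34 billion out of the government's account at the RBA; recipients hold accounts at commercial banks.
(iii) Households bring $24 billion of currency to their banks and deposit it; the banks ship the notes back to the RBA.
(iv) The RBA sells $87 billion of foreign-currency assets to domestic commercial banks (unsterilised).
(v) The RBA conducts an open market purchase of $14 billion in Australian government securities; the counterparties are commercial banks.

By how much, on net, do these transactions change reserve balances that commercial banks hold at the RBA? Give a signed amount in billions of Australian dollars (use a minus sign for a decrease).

Discount-window loan $88 billion: the loan is credited to the bank's reserve account → +$88B.
Government spending $34 billion: government payments flow into bank reserve accounts → +$34B.
Currency deposit $24 billion: returned notes are swapped for reserve credit → +$24B.
FX sale $87 billion: the buying banks pay out of their reserve balances → −$87B.
OMO purchase (from banks) $14 billion: the RBA pays by crediting reserve accounts → +$14B.
Net: 88 + 34 + 24 − 87 + 14 = +$73 billion.

+$73 billion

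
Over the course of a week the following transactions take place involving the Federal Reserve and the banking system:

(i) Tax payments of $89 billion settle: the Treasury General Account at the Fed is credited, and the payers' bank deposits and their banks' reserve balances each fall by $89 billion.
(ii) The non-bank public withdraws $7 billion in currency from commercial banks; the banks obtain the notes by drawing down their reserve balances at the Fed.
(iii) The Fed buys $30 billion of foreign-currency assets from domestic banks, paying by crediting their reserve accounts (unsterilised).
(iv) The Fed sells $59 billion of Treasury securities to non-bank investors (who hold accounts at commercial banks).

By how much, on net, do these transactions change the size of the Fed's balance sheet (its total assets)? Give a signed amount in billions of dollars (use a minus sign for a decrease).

Government account inflow $89 billion: only the composition of liabilities changes → 0.
Currency withdrawal $7 billion: only the composition of liabilities changes → 0.
FX purchase $30 billion: a Fed asset is acquired → +$30B.
Asset sale (to non-banks) $59 billion: a Fed asset is shed → −$59B.
Net: 0 + 0 + 30 − 59 = -$29 billion.

-$29 billion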